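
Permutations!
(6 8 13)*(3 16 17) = [0, 1, 2, 16, 4, 5, 8, 7, 13, 9, 10, 11, 12, 6, 14, 15, 17, 3] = (3 16 17)(6 8 13)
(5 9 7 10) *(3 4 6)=(3 4 6)(5 9 7 10)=[0, 1, 2, 4, 6, 9, 3, 10, 8, 7, 5]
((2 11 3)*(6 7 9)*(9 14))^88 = ((2 11 3)(6 7 14 9))^88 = (14)(2 11 3)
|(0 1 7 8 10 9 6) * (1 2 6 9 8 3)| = |(0 2 6)(1 7 3)(8 10)| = 6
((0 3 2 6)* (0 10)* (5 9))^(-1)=((0 3 2 6 10)(5 9))^(-1)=(0 10 6 2 3)(5 9)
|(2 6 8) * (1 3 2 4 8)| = 4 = |(1 3 2 6)(4 8)|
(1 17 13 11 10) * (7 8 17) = (1 7 8 17 13 11 10) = [0, 7, 2, 3, 4, 5, 6, 8, 17, 9, 1, 10, 12, 11, 14, 15, 16, 13]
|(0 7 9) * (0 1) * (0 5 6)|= |(0 7 9 1 5 6)|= 6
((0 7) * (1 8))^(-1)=((0 7)(1 8))^(-1)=(0 7)(1 8)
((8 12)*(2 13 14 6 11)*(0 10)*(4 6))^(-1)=((0 10)(2 13 14 4 6 11)(8 12))^(-1)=(0 10)(2 11 6 4 14 13)(8 12)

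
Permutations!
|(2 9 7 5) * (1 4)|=|(1 4)(2 9 7 5)|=4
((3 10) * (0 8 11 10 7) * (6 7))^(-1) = ((0 8 11 10 3 6 7))^(-1) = (0 7 6 3 10 11 8)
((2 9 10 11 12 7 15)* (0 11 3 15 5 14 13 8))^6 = ((0 11 12 7 5 14 13 8)(2 9 10 3 15))^6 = (0 13 5 12)(2 9 10 3 15)(7 11 8 14)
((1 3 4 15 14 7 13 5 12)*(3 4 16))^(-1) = ((1 4 15 14 7 13 5 12)(3 16))^(-1) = (1 12 5 13 7 14 15 4)(3 16)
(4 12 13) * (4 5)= (4 12 13 5)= [0, 1, 2, 3, 12, 4, 6, 7, 8, 9, 10, 11, 13, 5]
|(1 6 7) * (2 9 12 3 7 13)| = 8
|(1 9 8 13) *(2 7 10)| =12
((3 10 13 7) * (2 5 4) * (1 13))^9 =(1 10 3 7 13) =((1 13 7 3 10)(2 5 4))^9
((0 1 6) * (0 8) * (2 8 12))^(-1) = (0 8 2 12 6 1)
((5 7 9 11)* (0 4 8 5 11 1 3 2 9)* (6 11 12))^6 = ((0 4 8 5 7)(1 3 2 9)(6 11 12))^6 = (12)(0 4 8 5 7)(1 2)(3 9)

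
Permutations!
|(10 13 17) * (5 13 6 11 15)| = 7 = |(5 13 17 10 6 11 15)|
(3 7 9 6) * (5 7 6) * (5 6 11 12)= [0, 1, 2, 11, 4, 7, 3, 9, 8, 6, 10, 12, 5]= (3 11 12 5 7 9 6)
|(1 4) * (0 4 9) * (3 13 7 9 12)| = |(0 4 1 12 3 13 7 9)| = 8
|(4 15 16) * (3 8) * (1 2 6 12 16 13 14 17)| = 10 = |(1 2 6 12 16 4 15 13 14 17)(3 8)|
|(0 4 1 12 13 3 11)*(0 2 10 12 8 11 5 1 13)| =11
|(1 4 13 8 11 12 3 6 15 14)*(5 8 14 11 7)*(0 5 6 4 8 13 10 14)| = |(0 5 13)(1 8 7 6 15 11 12 3 4 10 14)| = 33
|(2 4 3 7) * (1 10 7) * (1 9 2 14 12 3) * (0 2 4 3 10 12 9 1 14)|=21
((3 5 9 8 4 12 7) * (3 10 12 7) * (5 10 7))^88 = (3 10 12)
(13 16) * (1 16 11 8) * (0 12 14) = (0 12 14)(1 16 13 11 8) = [12, 16, 2, 3, 4, 5, 6, 7, 1, 9, 10, 8, 14, 11, 0, 15, 13]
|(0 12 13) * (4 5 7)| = |(0 12 13)(4 5 7)| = 3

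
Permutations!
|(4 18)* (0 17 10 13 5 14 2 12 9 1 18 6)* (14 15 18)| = |(0 17 10 13 5 15 18 4 6)(1 14 2 12 9)| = 45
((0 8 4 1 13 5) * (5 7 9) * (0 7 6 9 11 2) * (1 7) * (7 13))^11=(13)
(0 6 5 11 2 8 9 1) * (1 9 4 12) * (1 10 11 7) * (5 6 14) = (0 14 5 7 1)(2 8 4 12 10 11) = [14, 0, 8, 3, 12, 7, 6, 1, 4, 9, 11, 2, 10, 13, 5]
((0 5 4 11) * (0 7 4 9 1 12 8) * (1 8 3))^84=(12)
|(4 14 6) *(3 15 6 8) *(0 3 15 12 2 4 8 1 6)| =10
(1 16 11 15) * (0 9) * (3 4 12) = (0 9)(1 16 11 15)(3 4 12) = [9, 16, 2, 4, 12, 5, 6, 7, 8, 0, 10, 15, 3, 13, 14, 1, 11]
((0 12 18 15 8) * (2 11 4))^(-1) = ((0 12 18 15 8)(2 11 4))^(-1) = (0 8 15 18 12)(2 4 11)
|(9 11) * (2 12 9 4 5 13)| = |(2 12 9 11 4 5 13)| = 7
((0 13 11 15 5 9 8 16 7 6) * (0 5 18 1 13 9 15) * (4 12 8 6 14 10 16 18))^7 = (0 8 6 1 15 11 12 9 18 5 13 4)(7 16 10 14)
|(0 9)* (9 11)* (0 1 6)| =5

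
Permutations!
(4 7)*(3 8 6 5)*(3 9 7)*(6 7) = (3 8 7 4)(5 9 6) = [0, 1, 2, 8, 3, 9, 5, 4, 7, 6]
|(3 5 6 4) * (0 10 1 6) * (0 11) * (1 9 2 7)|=11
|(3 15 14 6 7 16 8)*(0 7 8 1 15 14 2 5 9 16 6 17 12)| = 24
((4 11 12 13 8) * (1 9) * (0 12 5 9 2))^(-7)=(0 8 5 2 13 11 1 12 4 9)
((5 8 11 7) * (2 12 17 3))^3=((2 12 17 3)(5 8 11 7))^3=(2 3 17 12)(5 7 11 8)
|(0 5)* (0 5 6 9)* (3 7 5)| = |(0 6 9)(3 7 5)| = 3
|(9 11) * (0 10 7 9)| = 5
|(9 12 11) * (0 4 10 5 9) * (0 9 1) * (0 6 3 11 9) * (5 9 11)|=12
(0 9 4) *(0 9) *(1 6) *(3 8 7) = [0, 6, 2, 8, 9, 5, 1, 3, 7, 4] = (1 6)(3 8 7)(4 9)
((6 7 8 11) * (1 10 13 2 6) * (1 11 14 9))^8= (1 9 14 8 7 6 2 13 10)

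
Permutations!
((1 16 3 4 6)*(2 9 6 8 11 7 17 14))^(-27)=((1 16 3 4 8 11 7 17 14 2 9 6))^(-27)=(1 2 7 4)(3 6 14 11)(8 16 9 17)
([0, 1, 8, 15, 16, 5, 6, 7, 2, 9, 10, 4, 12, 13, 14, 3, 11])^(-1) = (2 8)(3 15)(4 11 16)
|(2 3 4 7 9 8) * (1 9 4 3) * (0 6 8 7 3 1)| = |(0 6 8 2)(1 9 7 4 3)| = 20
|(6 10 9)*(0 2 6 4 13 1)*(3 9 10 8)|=9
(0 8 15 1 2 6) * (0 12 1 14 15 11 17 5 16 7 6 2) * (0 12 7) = (0 8 11 17 5 16)(1 12)(6 7)(14 15) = [8, 12, 2, 3, 4, 16, 7, 6, 11, 9, 10, 17, 1, 13, 15, 14, 0, 5]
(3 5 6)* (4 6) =(3 5 4 6) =[0, 1, 2, 5, 6, 4, 3]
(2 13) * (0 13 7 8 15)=(0 13 2 7 8 15)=[13, 1, 7, 3, 4, 5, 6, 8, 15, 9, 10, 11, 12, 2, 14, 0]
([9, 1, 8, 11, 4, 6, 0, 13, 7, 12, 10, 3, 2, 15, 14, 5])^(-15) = [7, 1, 5, 11, 4, 2, 8, 0, 6, 13, 10, 3, 15, 9, 14, 12]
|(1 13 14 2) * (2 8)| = |(1 13 14 8 2)| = 5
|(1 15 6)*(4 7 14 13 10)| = 15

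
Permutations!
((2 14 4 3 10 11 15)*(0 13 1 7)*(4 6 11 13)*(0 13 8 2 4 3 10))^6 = ((0 3)(1 7 13)(2 14 6 11 15 4 10 8))^6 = (2 10 15 6)(4 11 14 8)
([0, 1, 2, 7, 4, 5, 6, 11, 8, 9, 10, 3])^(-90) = (11)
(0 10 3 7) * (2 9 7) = (0 10 3 2 9 7) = [10, 1, 9, 2, 4, 5, 6, 0, 8, 7, 3]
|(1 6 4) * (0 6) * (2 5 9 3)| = 4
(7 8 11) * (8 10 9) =(7 10 9 8 11) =[0, 1, 2, 3, 4, 5, 6, 10, 11, 8, 9, 7]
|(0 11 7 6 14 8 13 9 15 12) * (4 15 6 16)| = |(0 11 7 16 4 15 12)(6 14 8 13 9)| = 35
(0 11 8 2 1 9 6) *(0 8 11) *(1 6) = (11)(1 9)(2 6 8) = [0, 9, 6, 3, 4, 5, 8, 7, 2, 1, 10, 11]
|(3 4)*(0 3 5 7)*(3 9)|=6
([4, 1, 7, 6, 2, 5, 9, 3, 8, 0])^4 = (0 3 4 6 2 9 7)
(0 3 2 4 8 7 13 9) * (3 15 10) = (0 15 10 3 2 4 8 7 13 9) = [15, 1, 4, 2, 8, 5, 6, 13, 7, 0, 3, 11, 12, 9, 14, 10]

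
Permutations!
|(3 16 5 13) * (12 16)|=5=|(3 12 16 5 13)|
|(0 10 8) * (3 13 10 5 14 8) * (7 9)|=12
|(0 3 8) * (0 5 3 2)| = |(0 2)(3 8 5)| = 6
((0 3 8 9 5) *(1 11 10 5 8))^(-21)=((0 3 1 11 10 5)(8 9))^(-21)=(0 11)(1 5)(3 10)(8 9)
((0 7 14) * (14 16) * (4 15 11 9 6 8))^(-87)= ((0 7 16 14)(4 15 11 9 6 8))^(-87)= (0 7 16 14)(4 9)(6 15)(8 11)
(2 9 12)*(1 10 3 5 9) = (1 10 3 5 9 12 2) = [0, 10, 1, 5, 4, 9, 6, 7, 8, 12, 3, 11, 2]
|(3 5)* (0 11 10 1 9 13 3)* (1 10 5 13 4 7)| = 12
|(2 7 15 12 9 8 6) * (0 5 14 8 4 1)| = |(0 5 14 8 6 2 7 15 12 9 4 1)| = 12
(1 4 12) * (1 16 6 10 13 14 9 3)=(1 4 12 16 6 10 13 14 9 3)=[0, 4, 2, 1, 12, 5, 10, 7, 8, 3, 13, 11, 16, 14, 9, 15, 6]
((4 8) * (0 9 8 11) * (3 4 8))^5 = (11)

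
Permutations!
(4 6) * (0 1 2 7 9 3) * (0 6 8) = [1, 2, 7, 6, 8, 5, 4, 9, 0, 3] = (0 1 2 7 9 3 6 4 8)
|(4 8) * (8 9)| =3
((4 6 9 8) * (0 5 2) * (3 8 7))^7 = ((0 5 2)(3 8 4 6 9 7))^7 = (0 5 2)(3 8 4 6 9 7)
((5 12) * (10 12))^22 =((5 10 12))^22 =(5 10 12)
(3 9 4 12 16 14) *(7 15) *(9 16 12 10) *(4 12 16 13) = [0, 1, 2, 13, 10, 5, 6, 15, 8, 12, 9, 11, 16, 4, 3, 7, 14] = (3 13 4 10 9 12 16 14)(7 15)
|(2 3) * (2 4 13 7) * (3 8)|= |(2 8 3 4 13 7)|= 6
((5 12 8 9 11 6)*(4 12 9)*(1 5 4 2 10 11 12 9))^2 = (2 11 4 12)(6 9 8 10)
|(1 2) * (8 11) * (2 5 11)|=5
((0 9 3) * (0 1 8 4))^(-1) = ((0 9 3 1 8 4))^(-1) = (0 4 8 1 3 9)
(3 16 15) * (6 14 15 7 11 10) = (3 16 7 11 10 6 14 15) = [0, 1, 2, 16, 4, 5, 14, 11, 8, 9, 6, 10, 12, 13, 15, 3, 7]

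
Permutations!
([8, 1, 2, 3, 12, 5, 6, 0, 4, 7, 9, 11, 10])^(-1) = (0 7 9 10 12 4 8)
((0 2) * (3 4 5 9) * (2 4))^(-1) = ((0 4 5 9 3 2))^(-1) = (0 2 3 9 5 4)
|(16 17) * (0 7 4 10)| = |(0 7 4 10)(16 17)| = 4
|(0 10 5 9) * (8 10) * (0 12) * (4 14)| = |(0 8 10 5 9 12)(4 14)| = 6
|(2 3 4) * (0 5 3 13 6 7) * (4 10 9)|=10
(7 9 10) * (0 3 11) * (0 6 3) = (3 11 6)(7 9 10) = [0, 1, 2, 11, 4, 5, 3, 9, 8, 10, 7, 6]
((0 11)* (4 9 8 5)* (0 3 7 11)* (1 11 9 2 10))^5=((1 11 3 7 9 8 5 4 2 10))^5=(1 8)(2 7)(3 4)(5 11)(9 10)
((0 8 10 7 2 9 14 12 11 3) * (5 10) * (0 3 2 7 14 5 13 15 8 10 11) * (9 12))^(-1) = (0 12 2 11 5 9 14 10)(8 15 13)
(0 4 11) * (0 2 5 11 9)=(0 4 9)(2 5 11)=[4, 1, 5, 3, 9, 11, 6, 7, 8, 0, 10, 2]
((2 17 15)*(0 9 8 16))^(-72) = (17)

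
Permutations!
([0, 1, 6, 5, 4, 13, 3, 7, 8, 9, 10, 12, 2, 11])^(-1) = (2 12 11 13 5 3 6)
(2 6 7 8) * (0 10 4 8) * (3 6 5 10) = [3, 1, 5, 6, 8, 10, 7, 0, 2, 9, 4] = (0 3 6 7)(2 5 10 4 8)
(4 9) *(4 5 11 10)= (4 9 5 11 10)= [0, 1, 2, 3, 9, 11, 6, 7, 8, 5, 4, 10]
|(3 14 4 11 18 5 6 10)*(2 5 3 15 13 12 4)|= |(2 5 6 10 15 13 12 4 11 18 3 14)|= 12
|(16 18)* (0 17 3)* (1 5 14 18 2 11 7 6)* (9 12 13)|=|(0 17 3)(1 5 14 18 16 2 11 7 6)(9 12 13)|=9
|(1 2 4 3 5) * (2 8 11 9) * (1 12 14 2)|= 12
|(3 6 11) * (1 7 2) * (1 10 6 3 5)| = |(1 7 2 10 6 11 5)| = 7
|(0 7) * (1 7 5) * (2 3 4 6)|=4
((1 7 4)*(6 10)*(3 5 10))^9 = ((1 7 4)(3 5 10 6))^9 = (3 5 10 6)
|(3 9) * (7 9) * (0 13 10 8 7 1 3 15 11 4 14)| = 10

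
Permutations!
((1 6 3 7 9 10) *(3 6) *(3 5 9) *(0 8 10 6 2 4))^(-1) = ((0 8 10 1 5 9 6 2 4)(3 7))^(-1) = (0 4 2 6 9 5 1 10 8)(3 7)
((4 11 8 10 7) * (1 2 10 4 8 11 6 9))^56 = (11)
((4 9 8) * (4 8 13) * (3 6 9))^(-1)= ((3 6 9 13 4))^(-1)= (3 4 13 9 6)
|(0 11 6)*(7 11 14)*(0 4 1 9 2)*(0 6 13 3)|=|(0 14 7 11 13 3)(1 9 2 6 4)|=30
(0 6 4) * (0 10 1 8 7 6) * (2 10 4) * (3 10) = (1 8 7 6 2 3 10) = [0, 8, 3, 10, 4, 5, 2, 6, 7, 9, 1]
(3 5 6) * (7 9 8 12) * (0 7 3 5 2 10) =(0 7 9 8 12 3 2 10)(5 6) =[7, 1, 10, 2, 4, 6, 5, 9, 12, 8, 0, 11, 3]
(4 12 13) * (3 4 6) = (3 4 12 13 6) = [0, 1, 2, 4, 12, 5, 3, 7, 8, 9, 10, 11, 13, 6]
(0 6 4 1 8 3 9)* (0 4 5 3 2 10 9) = (0 6 5 3)(1 8 2 10 9 4) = [6, 8, 10, 0, 1, 3, 5, 7, 2, 4, 9]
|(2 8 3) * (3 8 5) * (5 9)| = 4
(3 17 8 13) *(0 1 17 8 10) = (0 1 17 10)(3 8 13) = [1, 17, 2, 8, 4, 5, 6, 7, 13, 9, 0, 11, 12, 3, 14, 15, 16, 10]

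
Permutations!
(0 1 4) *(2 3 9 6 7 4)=(0 1 2 3 9 6 7 4)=[1, 2, 3, 9, 0, 5, 7, 4, 8, 6]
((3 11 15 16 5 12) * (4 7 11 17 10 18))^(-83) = (3 7 12 4 5 18 16 10 15 17 11)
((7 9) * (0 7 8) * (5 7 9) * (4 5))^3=(9)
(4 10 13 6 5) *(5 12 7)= (4 10 13 6 12 7 5)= [0, 1, 2, 3, 10, 4, 12, 5, 8, 9, 13, 11, 7, 6]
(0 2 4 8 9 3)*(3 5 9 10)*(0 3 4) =[2, 1, 0, 3, 8, 9, 6, 7, 10, 5, 4] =(0 2)(4 8 10)(5 9)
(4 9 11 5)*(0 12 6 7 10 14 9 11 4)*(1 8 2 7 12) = (0 1 8 2 7 10 14 9 4 11 5)(6 12) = [1, 8, 7, 3, 11, 0, 12, 10, 2, 4, 14, 5, 6, 13, 9]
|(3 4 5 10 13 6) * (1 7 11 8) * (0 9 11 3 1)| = |(0 9 11 8)(1 7 3 4 5 10 13 6)| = 8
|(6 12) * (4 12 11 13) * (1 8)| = |(1 8)(4 12 6 11 13)| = 10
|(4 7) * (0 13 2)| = |(0 13 2)(4 7)| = 6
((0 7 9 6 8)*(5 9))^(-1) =((0 7 5 9 6 8))^(-1) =(0 8 6 9 5 7)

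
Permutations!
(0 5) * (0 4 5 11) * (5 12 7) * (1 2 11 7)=(0 7 5 4 12 1 2 11)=[7, 2, 11, 3, 12, 4, 6, 5, 8, 9, 10, 0, 1]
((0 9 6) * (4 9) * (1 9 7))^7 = (0 4 7 1 9 6)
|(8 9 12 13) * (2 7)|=4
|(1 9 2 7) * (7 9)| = |(1 7)(2 9)| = 2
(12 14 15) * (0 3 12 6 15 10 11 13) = (0 3 12 14 10 11 13)(6 15) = [3, 1, 2, 12, 4, 5, 15, 7, 8, 9, 11, 13, 14, 0, 10, 6]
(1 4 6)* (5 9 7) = (1 4 6)(5 9 7) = [0, 4, 2, 3, 6, 9, 1, 5, 8, 7]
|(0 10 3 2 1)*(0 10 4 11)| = |(0 4 11)(1 10 3 2)| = 12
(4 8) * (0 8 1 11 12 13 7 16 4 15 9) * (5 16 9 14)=(0 8 15 14 5 16 4 1 11 12 13 7 9)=[8, 11, 2, 3, 1, 16, 6, 9, 15, 0, 10, 12, 13, 7, 5, 14, 4]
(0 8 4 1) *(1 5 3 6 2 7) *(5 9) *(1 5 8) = (0 1)(2 7 5 3 6)(4 9 8) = [1, 0, 7, 6, 9, 3, 2, 5, 4, 8]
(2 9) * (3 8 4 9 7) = [0, 1, 7, 8, 9, 5, 6, 3, 4, 2] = (2 7 3 8 4 9)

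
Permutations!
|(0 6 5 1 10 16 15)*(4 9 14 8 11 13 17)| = 7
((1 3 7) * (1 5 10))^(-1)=(1 10 5 7 3)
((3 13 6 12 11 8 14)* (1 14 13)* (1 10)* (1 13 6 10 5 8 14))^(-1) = (3 14 11 12 6 8 5)(10 13)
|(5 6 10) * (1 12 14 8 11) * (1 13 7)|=21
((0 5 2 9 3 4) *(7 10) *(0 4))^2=((0 5 2 9 3)(7 10))^2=(10)(0 2 3 5 9)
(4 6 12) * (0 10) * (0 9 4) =(0 10 9 4 6 12) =[10, 1, 2, 3, 6, 5, 12, 7, 8, 4, 9, 11, 0]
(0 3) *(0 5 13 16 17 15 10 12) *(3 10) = (0 10 12)(3 5 13 16 17 15) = [10, 1, 2, 5, 4, 13, 6, 7, 8, 9, 12, 11, 0, 16, 14, 3, 17, 15]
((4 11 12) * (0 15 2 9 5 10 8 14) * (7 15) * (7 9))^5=(0 14 8 10 5 9)(2 15 7)(4 12 11)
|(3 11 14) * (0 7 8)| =3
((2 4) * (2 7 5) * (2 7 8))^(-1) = (2 8 4)(5 7)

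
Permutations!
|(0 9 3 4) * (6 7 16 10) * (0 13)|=|(0 9 3 4 13)(6 7 16 10)|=20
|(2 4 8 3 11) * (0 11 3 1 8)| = |(0 11 2 4)(1 8)| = 4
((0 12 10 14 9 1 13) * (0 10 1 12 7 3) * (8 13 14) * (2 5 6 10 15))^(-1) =(0 3 7)(1 12 9 14)(2 15 13 8 10 6 5)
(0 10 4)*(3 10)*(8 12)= [3, 1, 2, 10, 0, 5, 6, 7, 12, 9, 4, 11, 8]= (0 3 10 4)(8 12)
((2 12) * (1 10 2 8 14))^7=((1 10 2 12 8 14))^7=(1 10 2 12 8 14)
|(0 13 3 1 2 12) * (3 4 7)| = 8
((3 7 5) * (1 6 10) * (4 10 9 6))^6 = (10) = ((1 4 10)(3 7 5)(6 9))^6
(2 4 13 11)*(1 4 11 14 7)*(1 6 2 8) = (1 4 13 14 7 6 2 11 8) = [0, 4, 11, 3, 13, 5, 2, 6, 1, 9, 10, 8, 12, 14, 7]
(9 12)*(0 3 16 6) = (0 3 16 6)(9 12) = [3, 1, 2, 16, 4, 5, 0, 7, 8, 12, 10, 11, 9, 13, 14, 15, 6]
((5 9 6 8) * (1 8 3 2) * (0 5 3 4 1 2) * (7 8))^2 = (0 9 4 7 3 5 6 1 8)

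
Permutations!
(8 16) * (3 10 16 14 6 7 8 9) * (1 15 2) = (1 15 2)(3 10 16 9)(6 7 8 14) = [0, 15, 1, 10, 4, 5, 7, 8, 14, 3, 16, 11, 12, 13, 6, 2, 9]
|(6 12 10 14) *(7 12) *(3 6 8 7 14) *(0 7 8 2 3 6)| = |(0 7 12 10 6 14 2 3)| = 8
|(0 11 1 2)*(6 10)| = |(0 11 1 2)(6 10)| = 4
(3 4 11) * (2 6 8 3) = (2 6 8 3 4 11) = [0, 1, 6, 4, 11, 5, 8, 7, 3, 9, 10, 2]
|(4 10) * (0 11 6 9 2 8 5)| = 14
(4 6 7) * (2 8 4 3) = (2 8 4 6 7 3) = [0, 1, 8, 2, 6, 5, 7, 3, 4]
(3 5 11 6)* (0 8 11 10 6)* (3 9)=(0 8 11)(3 5 10 6 9)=[8, 1, 2, 5, 4, 10, 9, 7, 11, 3, 6, 0]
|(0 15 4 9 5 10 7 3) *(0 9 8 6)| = 5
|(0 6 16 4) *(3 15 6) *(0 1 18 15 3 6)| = 7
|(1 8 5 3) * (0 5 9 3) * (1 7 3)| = |(0 5)(1 8 9)(3 7)| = 6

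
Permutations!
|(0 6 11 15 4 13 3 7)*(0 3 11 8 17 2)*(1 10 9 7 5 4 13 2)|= 12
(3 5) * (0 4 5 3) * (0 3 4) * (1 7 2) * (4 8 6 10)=(1 7 2)(3 8 6 10 4 5)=[0, 7, 1, 8, 5, 3, 10, 2, 6, 9, 4]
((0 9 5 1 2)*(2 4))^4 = ((0 9 5 1 4 2))^4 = (0 4 5)(1 9 2)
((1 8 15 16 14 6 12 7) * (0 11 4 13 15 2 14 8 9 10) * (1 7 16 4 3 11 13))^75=((0 13 15 4 1 9 10)(2 14 6 12 16 8)(3 11))^75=(0 9 4 13 10 1 15)(2 12)(3 11)(6 8)(14 16)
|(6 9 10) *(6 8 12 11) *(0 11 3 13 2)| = 10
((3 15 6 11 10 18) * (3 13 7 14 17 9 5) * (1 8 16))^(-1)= (1 16 8)(3 5 9 17 14 7 13 18 10 11 6 15)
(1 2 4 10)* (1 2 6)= (1 6)(2 4 10)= [0, 6, 4, 3, 10, 5, 1, 7, 8, 9, 2]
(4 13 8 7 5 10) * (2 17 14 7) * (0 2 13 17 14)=(0 2 14 7 5 10 4 17)(8 13)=[2, 1, 14, 3, 17, 10, 6, 5, 13, 9, 4, 11, 12, 8, 7, 15, 16, 0]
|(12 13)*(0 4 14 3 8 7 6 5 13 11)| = |(0 4 14 3 8 7 6 5 13 12 11)| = 11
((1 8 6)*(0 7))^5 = ((0 7)(1 8 6))^5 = (0 7)(1 6 8)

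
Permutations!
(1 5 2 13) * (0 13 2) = (0 13 1 5) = [13, 5, 2, 3, 4, 0, 6, 7, 8, 9, 10, 11, 12, 1]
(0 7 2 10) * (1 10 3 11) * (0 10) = (0 7 2 3 11 1) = [7, 0, 3, 11, 4, 5, 6, 2, 8, 9, 10, 1]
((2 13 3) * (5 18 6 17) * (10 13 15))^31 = ((2 15 10 13 3)(5 18 6 17))^31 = (2 15 10 13 3)(5 17 6 18)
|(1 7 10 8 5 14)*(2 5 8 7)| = |(1 2 5 14)(7 10)| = 4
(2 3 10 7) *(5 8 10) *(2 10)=[0, 1, 3, 5, 4, 8, 6, 10, 2, 9, 7]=(2 3 5 8)(7 10)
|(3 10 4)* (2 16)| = 6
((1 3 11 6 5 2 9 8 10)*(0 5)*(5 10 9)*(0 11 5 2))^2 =(11)(0 1 5 10 3)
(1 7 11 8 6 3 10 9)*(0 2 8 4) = (0 2 8 6 3 10 9 1 7 11 4) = [2, 7, 8, 10, 0, 5, 3, 11, 6, 1, 9, 4]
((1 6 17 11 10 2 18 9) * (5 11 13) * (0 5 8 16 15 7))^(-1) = (0 7 15 16 8 13 17 6 1 9 18 2 10 11 5)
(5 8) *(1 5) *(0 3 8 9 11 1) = (0 3 8)(1 5 9 11) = [3, 5, 2, 8, 4, 9, 6, 7, 0, 11, 10, 1]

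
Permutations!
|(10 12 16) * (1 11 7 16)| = 6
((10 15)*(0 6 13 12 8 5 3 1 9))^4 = (15)(0 8 9 12 1 13 3 6 5)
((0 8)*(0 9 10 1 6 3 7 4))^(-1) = (0 4 7 3 6 1 10 9 8)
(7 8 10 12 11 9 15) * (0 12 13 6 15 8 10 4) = [12, 1, 2, 3, 0, 5, 15, 10, 4, 8, 13, 9, 11, 6, 14, 7] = (0 12 11 9 8 4)(6 15 7 10 13)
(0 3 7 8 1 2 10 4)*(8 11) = [3, 2, 10, 7, 0, 5, 6, 11, 1, 9, 4, 8] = (0 3 7 11 8 1 2 10 4)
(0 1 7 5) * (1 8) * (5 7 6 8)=(0 5)(1 6 8)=[5, 6, 2, 3, 4, 0, 8, 7, 1]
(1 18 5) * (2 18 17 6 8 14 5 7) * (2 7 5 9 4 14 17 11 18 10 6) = (1 11 18 5)(2 10 6 8 17)(4 14 9) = [0, 11, 10, 3, 14, 1, 8, 7, 17, 4, 6, 18, 12, 13, 9, 15, 16, 2, 5]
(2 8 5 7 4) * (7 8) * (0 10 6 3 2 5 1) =(0 10 6 3 2 7 4 5 8 1) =[10, 0, 7, 2, 5, 8, 3, 4, 1, 9, 6]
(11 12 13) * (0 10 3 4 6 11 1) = [10, 0, 2, 4, 6, 5, 11, 7, 8, 9, 3, 12, 13, 1] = (0 10 3 4 6 11 12 13 1)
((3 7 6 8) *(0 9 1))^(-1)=(0 1 9)(3 8 6 7)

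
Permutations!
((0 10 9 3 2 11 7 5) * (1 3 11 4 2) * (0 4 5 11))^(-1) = (0 9 10)(1 3)(2 4 5)(7 11)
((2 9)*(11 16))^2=(16)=((2 9)(11 16))^2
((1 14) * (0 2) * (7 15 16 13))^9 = (0 2)(1 14)(7 15 16 13) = ((0 2)(1 14)(7 15 16 13))^9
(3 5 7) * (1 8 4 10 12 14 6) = [0, 8, 2, 5, 10, 7, 1, 3, 4, 9, 12, 11, 14, 13, 6] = (1 8 4 10 12 14 6)(3 5 7)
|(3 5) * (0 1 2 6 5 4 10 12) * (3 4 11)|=8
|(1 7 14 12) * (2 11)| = 4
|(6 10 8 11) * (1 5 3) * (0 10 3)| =|(0 10 8 11 6 3 1 5)| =8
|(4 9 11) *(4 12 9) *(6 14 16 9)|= 6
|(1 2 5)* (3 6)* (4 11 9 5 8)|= |(1 2 8 4 11 9 5)(3 6)|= 14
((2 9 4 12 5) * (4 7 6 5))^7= ((2 9 7 6 5)(4 12))^7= (2 7 5 9 6)(4 12)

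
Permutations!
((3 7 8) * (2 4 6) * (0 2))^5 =((0 2 4 6)(3 7 8))^5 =(0 2 4 6)(3 8 7)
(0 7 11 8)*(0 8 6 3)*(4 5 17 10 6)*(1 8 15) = (0 7 11 4 5 17 10 6 3)(1 8 15) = [7, 8, 2, 0, 5, 17, 3, 11, 15, 9, 6, 4, 12, 13, 14, 1, 16, 10]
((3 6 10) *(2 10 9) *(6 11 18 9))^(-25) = ((2 10 3 11 18 9))^(-25) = (2 9 18 11 3 10)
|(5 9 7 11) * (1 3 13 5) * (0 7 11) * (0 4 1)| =9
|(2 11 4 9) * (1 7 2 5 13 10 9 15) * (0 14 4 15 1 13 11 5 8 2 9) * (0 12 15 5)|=|(0 14 4 1 7 9 8 2)(5 11)(10 12 15 13)|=8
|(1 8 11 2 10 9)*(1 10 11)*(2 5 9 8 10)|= 12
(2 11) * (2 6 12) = (2 11 6 12) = [0, 1, 11, 3, 4, 5, 12, 7, 8, 9, 10, 6, 2]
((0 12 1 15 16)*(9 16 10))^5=(0 9 15 12 16 10 1)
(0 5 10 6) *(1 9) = (0 5 10 6)(1 9) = [5, 9, 2, 3, 4, 10, 0, 7, 8, 1, 6]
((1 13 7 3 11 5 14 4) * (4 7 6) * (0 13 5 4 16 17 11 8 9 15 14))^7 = ((0 13 6 16 17 11 4 1 5)(3 8 9 15 14 7))^7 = (0 1 11 16 13 5 4 17 6)(3 8 9 15 14 7)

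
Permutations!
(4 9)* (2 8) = (2 8)(4 9) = [0, 1, 8, 3, 9, 5, 6, 7, 2, 4]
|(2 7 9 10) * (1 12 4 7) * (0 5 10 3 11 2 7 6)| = |(0 5 10 7 9 3 11 2 1 12 4 6)| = 12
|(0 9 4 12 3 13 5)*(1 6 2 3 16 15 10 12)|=36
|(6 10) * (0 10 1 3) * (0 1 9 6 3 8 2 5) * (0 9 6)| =8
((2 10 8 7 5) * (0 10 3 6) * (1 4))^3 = ((0 10 8 7 5 2 3 6)(1 4))^3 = (0 7 3 10 5 6 8 2)(1 4)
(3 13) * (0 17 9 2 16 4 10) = (0 17 9 2 16 4 10)(3 13) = [17, 1, 16, 13, 10, 5, 6, 7, 8, 2, 0, 11, 12, 3, 14, 15, 4, 9]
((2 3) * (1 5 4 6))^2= ((1 5 4 6)(2 3))^2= (1 4)(5 6)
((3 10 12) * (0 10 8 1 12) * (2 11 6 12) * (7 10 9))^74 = ((0 9 7 10)(1 2 11 6 12 3 8))^74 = (0 7)(1 12 2 3 11 8 6)(9 10)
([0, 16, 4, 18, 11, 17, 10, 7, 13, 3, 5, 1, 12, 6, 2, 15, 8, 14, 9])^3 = [0, 13, 1, 3, 16, 2, 17, 7, 10, 9, 14, 8, 12, 5, 11, 15, 6, 4, 18]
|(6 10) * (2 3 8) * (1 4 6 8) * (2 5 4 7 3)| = |(1 7 3)(4 6 10 8 5)| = 15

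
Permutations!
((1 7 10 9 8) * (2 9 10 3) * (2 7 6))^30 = (10) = ((10)(1 6 2 9 8)(3 7))^30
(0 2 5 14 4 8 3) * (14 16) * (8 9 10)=(0 2 5 16 14 4 9 10 8 3)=[2, 1, 5, 0, 9, 16, 6, 7, 3, 10, 8, 11, 12, 13, 4, 15, 14]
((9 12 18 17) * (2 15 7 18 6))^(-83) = ((2 15 7 18 17 9 12 6))^(-83) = (2 9 7 6 17 15 12 18)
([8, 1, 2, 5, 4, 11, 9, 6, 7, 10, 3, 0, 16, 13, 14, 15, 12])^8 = (16)(0 11 5 3 10 9 6 7 8)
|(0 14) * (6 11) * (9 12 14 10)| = 10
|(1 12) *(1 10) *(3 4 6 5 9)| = 15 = |(1 12 10)(3 4 6 5 9)|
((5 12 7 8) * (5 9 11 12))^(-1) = (7 12 11 9 8)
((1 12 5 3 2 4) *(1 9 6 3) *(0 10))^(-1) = (0 10)(1 5 12)(2 3 6 9 4)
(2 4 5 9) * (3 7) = (2 4 5 9)(3 7) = [0, 1, 4, 7, 5, 9, 6, 3, 8, 2]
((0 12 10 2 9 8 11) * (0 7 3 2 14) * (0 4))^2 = ((0 12 10 14 4)(2 9 8 11 7 3))^2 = (0 10 4 12 14)(2 8 7)(3 9 11)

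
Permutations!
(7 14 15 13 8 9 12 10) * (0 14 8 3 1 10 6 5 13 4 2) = (0 14 15 4 2)(1 10 7 8 9 12 6 5 13 3) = [14, 10, 0, 1, 2, 13, 5, 8, 9, 12, 7, 11, 6, 3, 15, 4]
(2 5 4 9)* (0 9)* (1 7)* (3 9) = (0 3 9 2 5 4)(1 7) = [3, 7, 5, 9, 0, 4, 6, 1, 8, 2]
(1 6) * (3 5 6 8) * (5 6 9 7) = (1 8 3 6)(5 9 7) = [0, 8, 2, 6, 4, 9, 1, 5, 3, 7]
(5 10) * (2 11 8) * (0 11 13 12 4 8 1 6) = (0 11 1 6)(2 13 12 4 8)(5 10) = [11, 6, 13, 3, 8, 10, 0, 7, 2, 9, 5, 1, 4, 12]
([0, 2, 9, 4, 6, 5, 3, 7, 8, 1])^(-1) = [0, 9, 1, 6, 3, 5, 4, 7, 8, 2]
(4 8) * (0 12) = (0 12)(4 8) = [12, 1, 2, 3, 8, 5, 6, 7, 4, 9, 10, 11, 0]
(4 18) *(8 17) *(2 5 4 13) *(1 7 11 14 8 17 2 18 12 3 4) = (1 7 11 14 8 2 5)(3 4 12)(13 18) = [0, 7, 5, 4, 12, 1, 6, 11, 2, 9, 10, 14, 3, 18, 8, 15, 16, 17, 13]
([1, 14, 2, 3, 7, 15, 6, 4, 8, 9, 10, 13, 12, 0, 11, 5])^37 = (0 14 13 1 11)(4 7)(5 15)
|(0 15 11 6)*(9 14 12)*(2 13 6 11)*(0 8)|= 6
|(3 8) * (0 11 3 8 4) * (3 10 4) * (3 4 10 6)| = |(0 11 6 3 4)| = 5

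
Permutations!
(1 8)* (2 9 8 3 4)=(1 3 4 2 9 8)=[0, 3, 9, 4, 2, 5, 6, 7, 1, 8]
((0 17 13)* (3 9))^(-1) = ((0 17 13)(3 9))^(-1) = (0 13 17)(3 9)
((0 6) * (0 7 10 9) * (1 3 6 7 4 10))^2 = (0 1 6 10)(3 4 9 7)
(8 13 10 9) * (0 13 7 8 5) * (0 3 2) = (0 13 10 9 5 3 2)(7 8) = [13, 1, 0, 2, 4, 3, 6, 8, 7, 5, 9, 11, 12, 10]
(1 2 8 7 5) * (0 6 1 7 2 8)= (0 6 1 8 2)(5 7)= [6, 8, 0, 3, 4, 7, 1, 5, 2]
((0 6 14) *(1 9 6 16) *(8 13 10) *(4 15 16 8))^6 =((0 8 13 10 4 15 16 1 9 6 14))^6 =(0 16 8 1 13 9 10 6 4 14 15)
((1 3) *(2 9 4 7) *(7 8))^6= ((1 3)(2 9 4 8 7))^6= (2 9 4 8 7)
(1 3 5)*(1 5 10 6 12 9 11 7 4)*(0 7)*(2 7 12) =(0 12 9 11)(1 3 10 6 2 7 4) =[12, 3, 7, 10, 1, 5, 2, 4, 8, 11, 6, 0, 9]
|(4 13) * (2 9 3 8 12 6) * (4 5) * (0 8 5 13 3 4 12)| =|(13)(0 8)(2 9 4 3 5 12 6)| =14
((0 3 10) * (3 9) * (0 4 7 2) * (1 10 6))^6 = (0 4 6)(1 9 7)(2 10 3)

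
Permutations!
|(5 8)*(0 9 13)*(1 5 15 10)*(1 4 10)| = |(0 9 13)(1 5 8 15)(4 10)| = 12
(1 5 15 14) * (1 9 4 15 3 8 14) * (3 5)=(1 3 8 14 9 4 15)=[0, 3, 2, 8, 15, 5, 6, 7, 14, 4, 10, 11, 12, 13, 9, 1]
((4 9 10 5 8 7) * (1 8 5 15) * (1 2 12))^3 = (1 4 15)(2 8 9)(7 10 12)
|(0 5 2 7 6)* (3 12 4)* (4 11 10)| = |(0 5 2 7 6)(3 12 11 10 4)| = 5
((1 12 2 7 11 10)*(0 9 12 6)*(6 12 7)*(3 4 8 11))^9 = (0 12 11 3)(1 8 7 6)(2 10 4 9)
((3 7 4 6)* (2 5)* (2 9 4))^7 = (9)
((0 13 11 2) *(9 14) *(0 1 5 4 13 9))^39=(14)(1 13)(2 4)(5 11)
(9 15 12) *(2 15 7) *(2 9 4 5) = (2 15 12 4 5)(7 9) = [0, 1, 15, 3, 5, 2, 6, 9, 8, 7, 10, 11, 4, 13, 14, 12]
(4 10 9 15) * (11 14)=(4 10 9 15)(11 14)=[0, 1, 2, 3, 10, 5, 6, 7, 8, 15, 9, 14, 12, 13, 11, 4]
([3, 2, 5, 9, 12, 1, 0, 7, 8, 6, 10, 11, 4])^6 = [9, 1, 2, 6, 4, 5, 3, 7, 8, 0, 10, 11, 12]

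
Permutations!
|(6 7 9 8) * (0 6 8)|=|(0 6 7 9)|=4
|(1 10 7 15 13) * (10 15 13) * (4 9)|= |(1 15 10 7 13)(4 9)|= 10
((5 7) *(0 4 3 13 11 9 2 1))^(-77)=(0 13 2 4 11 1 3 9)(5 7)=((0 4 3 13 11 9 2 1)(5 7))^(-77)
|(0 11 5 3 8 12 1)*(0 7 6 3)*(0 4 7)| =|(0 11 5 4 7 6 3 8 12 1)| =10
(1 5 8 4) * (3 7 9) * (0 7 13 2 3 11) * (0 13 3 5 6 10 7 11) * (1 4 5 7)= (0 11 13 2 7 9)(1 6 10)(5 8)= [11, 6, 7, 3, 4, 8, 10, 9, 5, 0, 1, 13, 12, 2]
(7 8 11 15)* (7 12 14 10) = (7 8 11 15 12 14 10) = [0, 1, 2, 3, 4, 5, 6, 8, 11, 9, 7, 15, 14, 13, 10, 12]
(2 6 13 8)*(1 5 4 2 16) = (1 5 4 2 6 13 8 16) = [0, 5, 6, 3, 2, 4, 13, 7, 16, 9, 10, 11, 12, 8, 14, 15, 1]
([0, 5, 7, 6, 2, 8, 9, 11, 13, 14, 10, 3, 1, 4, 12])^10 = [0, 9, 8, 2, 5, 14, 7, 13, 12, 11, 10, 4, 6, 1, 3]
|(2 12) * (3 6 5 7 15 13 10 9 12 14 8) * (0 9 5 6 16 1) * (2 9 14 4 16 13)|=26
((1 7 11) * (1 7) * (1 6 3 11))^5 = ((1 6 3 11 7))^5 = (11)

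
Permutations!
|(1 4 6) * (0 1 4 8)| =6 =|(0 1 8)(4 6)|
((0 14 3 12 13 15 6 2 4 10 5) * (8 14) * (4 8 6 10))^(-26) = ((0 6 2 8 14 3 12 13 15 10 5))^(-26) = (0 13 8 5 12 2 10 3 6 15 14)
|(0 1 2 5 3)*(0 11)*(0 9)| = 7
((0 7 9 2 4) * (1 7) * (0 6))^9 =((0 1 7 9 2 4 6))^9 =(0 7 2 6 1 9 4)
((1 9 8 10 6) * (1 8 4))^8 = (1 4 9)(6 10 8)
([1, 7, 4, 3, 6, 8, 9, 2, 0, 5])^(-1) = [8, 0, 7, 3, 2, 9, 4, 1, 5, 6]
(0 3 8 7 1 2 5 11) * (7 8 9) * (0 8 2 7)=(0 3 9)(1 7)(2 5 11 8)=[3, 7, 5, 9, 4, 11, 6, 1, 2, 0, 10, 8]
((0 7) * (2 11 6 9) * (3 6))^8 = ((0 7)(2 11 3 6 9))^8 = (2 6 11 9 3)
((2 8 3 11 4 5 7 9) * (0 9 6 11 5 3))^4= (3 11 7)(4 6 5)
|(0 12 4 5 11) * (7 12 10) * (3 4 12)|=7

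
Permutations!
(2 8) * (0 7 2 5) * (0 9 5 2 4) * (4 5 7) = (0 4)(2 8)(5 9 7) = [4, 1, 8, 3, 0, 9, 6, 5, 2, 7]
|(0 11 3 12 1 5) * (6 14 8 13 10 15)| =6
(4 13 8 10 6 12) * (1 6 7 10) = (1 6 12 4 13 8)(7 10) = [0, 6, 2, 3, 13, 5, 12, 10, 1, 9, 7, 11, 4, 8]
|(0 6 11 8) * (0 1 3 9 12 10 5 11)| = 8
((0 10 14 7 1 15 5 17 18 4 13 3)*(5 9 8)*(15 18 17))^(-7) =(0 14 1 4 3 10 7 18 13)(5 15 9 8)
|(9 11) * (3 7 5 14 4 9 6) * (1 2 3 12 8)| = 12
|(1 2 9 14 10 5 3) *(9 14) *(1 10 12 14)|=6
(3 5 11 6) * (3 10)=[0, 1, 2, 5, 4, 11, 10, 7, 8, 9, 3, 6]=(3 5 11 6 10)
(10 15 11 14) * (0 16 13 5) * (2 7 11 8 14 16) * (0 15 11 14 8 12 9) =(0 2 7 14 10 11 16 13 5 15 12 9) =[2, 1, 7, 3, 4, 15, 6, 14, 8, 0, 11, 16, 9, 5, 10, 12, 13]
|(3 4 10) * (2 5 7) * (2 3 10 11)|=6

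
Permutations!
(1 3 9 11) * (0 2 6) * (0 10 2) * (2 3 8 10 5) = (1 8 10 3 9 11)(2 6 5) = [0, 8, 6, 9, 4, 2, 5, 7, 10, 11, 3, 1]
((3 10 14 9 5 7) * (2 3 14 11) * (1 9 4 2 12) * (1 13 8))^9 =((1 9 5 7 14 4 2 3 10 11 12 13 8))^9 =(1 11 4 9 12 2 5 13 3 7 8 10 14)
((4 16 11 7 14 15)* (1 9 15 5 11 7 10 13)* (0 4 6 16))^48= ((0 4)(1 9 15 6 16 7 14 5 11 10 13))^48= (1 16 11 9 7 10 15 14 13 6 5)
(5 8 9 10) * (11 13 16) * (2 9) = (2 9 10 5 8)(11 13 16) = [0, 1, 9, 3, 4, 8, 6, 7, 2, 10, 5, 13, 12, 16, 14, 15, 11]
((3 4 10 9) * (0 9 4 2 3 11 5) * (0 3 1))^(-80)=(0 3 9 2 11 1 5)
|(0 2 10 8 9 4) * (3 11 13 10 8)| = |(0 2 8 9 4)(3 11 13 10)| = 20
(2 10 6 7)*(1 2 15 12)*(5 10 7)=[0, 2, 7, 3, 4, 10, 5, 15, 8, 9, 6, 11, 1, 13, 14, 12]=(1 2 7 15 12)(5 10 6)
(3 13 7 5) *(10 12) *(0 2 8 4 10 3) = (0 2 8 4 10 12 3 13 7 5) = [2, 1, 8, 13, 10, 0, 6, 5, 4, 9, 12, 11, 3, 7]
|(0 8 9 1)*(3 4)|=4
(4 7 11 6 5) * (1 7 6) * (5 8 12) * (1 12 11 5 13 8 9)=[0, 7, 2, 3, 6, 4, 9, 5, 11, 1, 10, 12, 13, 8]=(1 7 5 4 6 9)(8 11 12 13)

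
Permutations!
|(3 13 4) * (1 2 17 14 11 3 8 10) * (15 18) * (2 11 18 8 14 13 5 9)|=14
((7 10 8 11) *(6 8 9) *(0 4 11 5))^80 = ((0 4 11 7 10 9 6 8 5))^80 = (0 5 8 6 9 10 7 11 4)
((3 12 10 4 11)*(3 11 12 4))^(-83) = ((3 4 12 10))^(-83) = (3 4 12 10)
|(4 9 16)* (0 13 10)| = |(0 13 10)(4 9 16)| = 3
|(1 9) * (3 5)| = 2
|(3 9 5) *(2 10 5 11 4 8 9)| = |(2 10 5 3)(4 8 9 11)| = 4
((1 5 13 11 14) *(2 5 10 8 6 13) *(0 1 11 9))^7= (2 5)(11 14)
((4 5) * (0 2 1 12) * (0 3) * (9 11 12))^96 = (0 12 9 2 3 11 1)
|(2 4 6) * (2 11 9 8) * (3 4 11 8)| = 7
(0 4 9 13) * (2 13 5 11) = (0 4 9 5 11 2 13) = [4, 1, 13, 3, 9, 11, 6, 7, 8, 5, 10, 2, 12, 0]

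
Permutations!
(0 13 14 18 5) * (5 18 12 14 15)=(18)(0 13 15 5)(12 14)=[13, 1, 2, 3, 4, 0, 6, 7, 8, 9, 10, 11, 14, 15, 12, 5, 16, 17, 18]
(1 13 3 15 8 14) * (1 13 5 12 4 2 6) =[0, 5, 6, 15, 2, 12, 1, 7, 14, 9, 10, 11, 4, 3, 13, 8] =(1 5 12 4 2 6)(3 15 8 14 13)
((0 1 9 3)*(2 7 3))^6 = ((0 1 9 2 7 3))^6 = (9)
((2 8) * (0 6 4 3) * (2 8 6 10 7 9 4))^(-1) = (0 3 4 9 7 10)(2 6)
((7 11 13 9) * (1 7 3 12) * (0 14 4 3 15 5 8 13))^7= (0 11 7 1 12 3 4 14)(5 13 15 8 9)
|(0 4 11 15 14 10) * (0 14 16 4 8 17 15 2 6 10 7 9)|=13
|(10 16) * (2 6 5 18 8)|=10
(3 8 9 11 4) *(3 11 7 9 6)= (3 8 6)(4 11)(7 9)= [0, 1, 2, 8, 11, 5, 3, 9, 6, 7, 10, 4]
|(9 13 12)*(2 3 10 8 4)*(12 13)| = |(13)(2 3 10 8 4)(9 12)| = 10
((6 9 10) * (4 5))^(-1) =(4 5)(6 10 9)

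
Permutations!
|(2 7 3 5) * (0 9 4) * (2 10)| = |(0 9 4)(2 7 3 5 10)| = 15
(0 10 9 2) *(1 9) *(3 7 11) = [10, 9, 0, 7, 4, 5, 6, 11, 8, 2, 1, 3] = (0 10 1 9 2)(3 7 11)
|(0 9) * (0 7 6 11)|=|(0 9 7 6 11)|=5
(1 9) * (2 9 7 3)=[0, 7, 9, 2, 4, 5, 6, 3, 8, 1]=(1 7 3 2 9)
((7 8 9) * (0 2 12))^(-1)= ((0 2 12)(7 8 9))^(-1)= (0 12 2)(7 9 8)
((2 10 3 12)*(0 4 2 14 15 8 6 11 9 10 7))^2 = (0 2)(3 14 8 11 10 12 15 6 9)(4 7)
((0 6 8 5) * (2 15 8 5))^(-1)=(0 5 6)(2 8 15)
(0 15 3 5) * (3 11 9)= [15, 1, 2, 5, 4, 0, 6, 7, 8, 3, 10, 9, 12, 13, 14, 11]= (0 15 11 9 3 5)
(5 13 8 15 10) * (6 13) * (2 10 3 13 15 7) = (2 10 5 6 15 3 13 8 7) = [0, 1, 10, 13, 4, 6, 15, 2, 7, 9, 5, 11, 12, 8, 14, 3]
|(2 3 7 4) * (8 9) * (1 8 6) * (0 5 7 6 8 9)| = |(0 5 7 4 2 3 6 1 9 8)| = 10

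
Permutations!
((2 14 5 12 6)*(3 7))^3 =(2 12 14 6 5)(3 7) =((2 14 5 12 6)(3 7))^3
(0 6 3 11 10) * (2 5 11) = [6, 1, 5, 2, 4, 11, 3, 7, 8, 9, 0, 10] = (0 6 3 2 5 11 10)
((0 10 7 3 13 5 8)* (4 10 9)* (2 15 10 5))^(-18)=((0 9 4 5 8)(2 15 10 7 3 13))^(-18)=(15)(0 4 8 9 5)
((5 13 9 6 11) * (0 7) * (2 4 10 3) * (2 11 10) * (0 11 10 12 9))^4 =(0 13 5 11 7)(6 12 9)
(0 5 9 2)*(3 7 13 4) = (0 5 9 2)(3 7 13 4) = [5, 1, 0, 7, 3, 9, 6, 13, 8, 2, 10, 11, 12, 4]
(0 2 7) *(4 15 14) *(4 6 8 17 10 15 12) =(0 2 7)(4 12)(6 8 17 10 15 14) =[2, 1, 7, 3, 12, 5, 8, 0, 17, 9, 15, 11, 4, 13, 6, 14, 16, 10]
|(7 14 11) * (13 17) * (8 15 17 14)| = 7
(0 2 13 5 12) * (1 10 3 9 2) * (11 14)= (0 1 10 3 9 2 13 5 12)(11 14)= [1, 10, 13, 9, 4, 12, 6, 7, 8, 2, 3, 14, 0, 5, 11]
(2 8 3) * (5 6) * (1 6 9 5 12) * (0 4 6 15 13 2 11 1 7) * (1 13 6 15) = (0 4 15 6 12 7)(2 8 3 11 13)(5 9) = [4, 1, 8, 11, 15, 9, 12, 0, 3, 5, 10, 13, 7, 2, 14, 6]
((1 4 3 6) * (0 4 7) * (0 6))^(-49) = ((0 4 3)(1 7 6))^(-49) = (0 3 4)(1 6 7)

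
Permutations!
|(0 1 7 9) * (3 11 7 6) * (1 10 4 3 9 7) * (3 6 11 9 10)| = 6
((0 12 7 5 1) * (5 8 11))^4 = ((0 12 7 8 11 5 1))^4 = (0 11 12 5 7 1 8)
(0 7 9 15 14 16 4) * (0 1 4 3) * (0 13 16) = (0 7 9 15 14)(1 4)(3 13 16) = [7, 4, 2, 13, 1, 5, 6, 9, 8, 15, 10, 11, 12, 16, 0, 14, 3]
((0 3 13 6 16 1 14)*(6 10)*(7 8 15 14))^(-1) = (0 14 15 8 7 1 16 6 10 13 3)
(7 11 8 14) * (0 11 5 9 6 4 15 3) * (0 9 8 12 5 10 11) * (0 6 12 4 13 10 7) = [6, 1, 2, 9, 15, 8, 13, 7, 14, 12, 11, 4, 5, 10, 0, 3] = (0 6 13 10 11 4 15 3 9 12 5 8 14)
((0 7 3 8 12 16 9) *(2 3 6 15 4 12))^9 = ((0 7 6 15 4 12 16 9)(2 3 8))^9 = (0 7 6 15 4 12 16 9)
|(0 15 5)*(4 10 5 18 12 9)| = |(0 15 18 12 9 4 10 5)| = 8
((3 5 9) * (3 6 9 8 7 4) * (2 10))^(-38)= ((2 10)(3 5 8 7 4)(6 9))^(-38)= (10)(3 8 4 5 7)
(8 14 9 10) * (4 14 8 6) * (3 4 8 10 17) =(3 4 14 9 17)(6 8 10) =[0, 1, 2, 4, 14, 5, 8, 7, 10, 17, 6, 11, 12, 13, 9, 15, 16, 3]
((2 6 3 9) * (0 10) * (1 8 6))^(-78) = ((0 10)(1 8 6 3 9 2))^(-78) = (10)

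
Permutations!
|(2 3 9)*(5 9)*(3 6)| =5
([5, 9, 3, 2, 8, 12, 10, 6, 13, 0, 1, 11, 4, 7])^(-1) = [9, 10, 3, 2, 12, 0, 7, 13, 4, 1, 6, 11, 5, 8]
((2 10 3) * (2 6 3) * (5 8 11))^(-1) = ((2 10)(3 6)(5 8 11))^(-1) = (2 10)(3 6)(5 11 8)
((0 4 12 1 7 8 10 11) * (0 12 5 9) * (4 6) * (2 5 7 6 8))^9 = ((0 8 10 11 12 1 6 4 7 2 5 9))^9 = (0 2 6 11)(1 10 9 7)(4 12 8 5)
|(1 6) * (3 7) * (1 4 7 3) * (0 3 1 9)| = 7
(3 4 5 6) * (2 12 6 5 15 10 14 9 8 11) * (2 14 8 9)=(2 12 6 3 4 15 10 8 11 14)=[0, 1, 12, 4, 15, 5, 3, 7, 11, 9, 8, 14, 6, 13, 2, 10]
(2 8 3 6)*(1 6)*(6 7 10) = [0, 7, 8, 1, 4, 5, 2, 10, 3, 9, 6] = (1 7 10 6 2 8 3)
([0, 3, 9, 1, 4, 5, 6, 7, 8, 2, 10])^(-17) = [0, 3, 9, 1, 4, 5, 6, 7, 8, 2, 10]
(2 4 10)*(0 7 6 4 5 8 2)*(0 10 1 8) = [7, 8, 5, 3, 1, 0, 4, 6, 2, 9, 10] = (10)(0 7 6 4 1 8 2 5)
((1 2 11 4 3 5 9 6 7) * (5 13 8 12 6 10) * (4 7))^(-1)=((1 2 11 7)(3 13 8 12 6 4)(5 9 10))^(-1)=(1 7 11 2)(3 4 6 12 8 13)(5 10 9)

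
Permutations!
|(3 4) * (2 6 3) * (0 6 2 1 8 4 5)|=12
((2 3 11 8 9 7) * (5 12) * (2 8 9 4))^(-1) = ((2 3 11 9 7 8 4)(5 12))^(-1) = (2 4 8 7 9 11 3)(5 12)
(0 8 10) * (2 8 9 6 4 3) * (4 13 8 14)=[9, 1, 14, 2, 3, 5, 13, 7, 10, 6, 0, 11, 12, 8, 4]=(0 9 6 13 8 10)(2 14 4 3)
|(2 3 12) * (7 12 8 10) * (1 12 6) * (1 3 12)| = |(2 12)(3 8 10 7 6)| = 10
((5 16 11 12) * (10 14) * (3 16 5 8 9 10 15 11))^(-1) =(3 16)(8 12 11 15 14 10 9)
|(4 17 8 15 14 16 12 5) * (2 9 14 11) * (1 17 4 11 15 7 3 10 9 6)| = 14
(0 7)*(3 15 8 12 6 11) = (0 7)(3 15 8 12 6 11) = [7, 1, 2, 15, 4, 5, 11, 0, 12, 9, 10, 3, 6, 13, 14, 8]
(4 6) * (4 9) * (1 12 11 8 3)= (1 12 11 8 3)(4 6 9)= [0, 12, 2, 1, 6, 5, 9, 7, 3, 4, 10, 8, 11]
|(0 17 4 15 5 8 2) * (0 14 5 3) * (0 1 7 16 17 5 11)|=42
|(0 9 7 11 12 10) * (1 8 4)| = |(0 9 7 11 12 10)(1 8 4)| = 6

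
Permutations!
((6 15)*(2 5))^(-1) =((2 5)(6 15))^(-1) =(2 5)(6 15)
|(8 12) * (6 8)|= |(6 8 12)|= 3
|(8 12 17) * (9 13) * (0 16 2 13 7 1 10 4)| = |(0 16 2 13 9 7 1 10 4)(8 12 17)| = 9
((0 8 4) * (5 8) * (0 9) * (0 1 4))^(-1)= ((0 5 8)(1 4 9))^(-1)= (0 8 5)(1 9 4)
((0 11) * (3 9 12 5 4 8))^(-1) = ((0 11)(3 9 12 5 4 8))^(-1) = (0 11)(3 8 4 5 12 9)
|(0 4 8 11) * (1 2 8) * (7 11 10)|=|(0 4 1 2 8 10 7 11)|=8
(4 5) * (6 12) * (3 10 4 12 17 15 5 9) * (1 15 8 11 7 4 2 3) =(1 15 5 12 6 17 8 11 7 4 9)(2 3 10) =[0, 15, 3, 10, 9, 12, 17, 4, 11, 1, 2, 7, 6, 13, 14, 5, 16, 8]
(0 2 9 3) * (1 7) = (0 2 9 3)(1 7) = [2, 7, 9, 0, 4, 5, 6, 1, 8, 3]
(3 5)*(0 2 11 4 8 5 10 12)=[2, 1, 11, 10, 8, 3, 6, 7, 5, 9, 12, 4, 0]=(0 2 11 4 8 5 3 10 12)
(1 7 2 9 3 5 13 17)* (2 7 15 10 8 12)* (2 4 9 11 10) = (1 15 2 11 10 8 12 4 9 3 5 13 17) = [0, 15, 11, 5, 9, 13, 6, 7, 12, 3, 8, 10, 4, 17, 14, 2, 16, 1]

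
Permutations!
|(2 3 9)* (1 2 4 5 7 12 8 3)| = 14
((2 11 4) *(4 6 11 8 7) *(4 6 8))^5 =((2 4)(6 11 8 7))^5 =(2 4)(6 11 8 7)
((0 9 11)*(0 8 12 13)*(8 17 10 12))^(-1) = (0 13 12 10 17 11 9)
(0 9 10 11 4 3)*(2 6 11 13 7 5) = [9, 1, 6, 0, 3, 2, 11, 5, 8, 10, 13, 4, 12, 7] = (0 9 10 13 7 5 2 6 11 4 3)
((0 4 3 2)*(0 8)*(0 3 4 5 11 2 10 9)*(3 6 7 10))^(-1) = (0 9 10 7 6 8 2 11 5) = ((0 5 11 2 8 6 7 10 9))^(-1)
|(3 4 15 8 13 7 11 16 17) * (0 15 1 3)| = |(0 15 8 13 7 11 16 17)(1 3 4)| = 24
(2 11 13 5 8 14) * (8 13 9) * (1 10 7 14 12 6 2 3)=[0, 10, 11, 1, 4, 13, 2, 14, 12, 8, 7, 9, 6, 5, 3]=(1 10 7 14 3)(2 11 9 8 12 6)(5 13)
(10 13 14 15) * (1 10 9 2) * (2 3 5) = (1 10 13 14 15 9 3 5 2) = [0, 10, 1, 5, 4, 2, 6, 7, 8, 3, 13, 11, 12, 14, 15, 9]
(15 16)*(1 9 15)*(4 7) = (1 9 15 16)(4 7) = [0, 9, 2, 3, 7, 5, 6, 4, 8, 15, 10, 11, 12, 13, 14, 16, 1]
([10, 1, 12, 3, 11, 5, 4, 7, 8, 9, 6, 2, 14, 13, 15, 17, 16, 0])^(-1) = [17, 1, 11, 3, 6, 5, 10, 7, 8, 9, 0, 4, 2, 13, 12, 14, 16, 15]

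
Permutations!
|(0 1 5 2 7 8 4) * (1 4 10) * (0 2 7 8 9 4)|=8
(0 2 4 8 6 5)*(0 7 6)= (0 2 4 8)(5 7 6)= [2, 1, 4, 3, 8, 7, 5, 6, 0]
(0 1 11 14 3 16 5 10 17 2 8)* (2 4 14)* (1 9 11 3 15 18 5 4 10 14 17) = (0 9 11 2 8)(1 3 16 4 17 10)(5 14 15 18) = [9, 3, 8, 16, 17, 14, 6, 7, 0, 11, 1, 2, 12, 13, 15, 18, 4, 10, 5]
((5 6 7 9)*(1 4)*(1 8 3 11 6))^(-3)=(1 7 3)(4 9 11)(5 6 8)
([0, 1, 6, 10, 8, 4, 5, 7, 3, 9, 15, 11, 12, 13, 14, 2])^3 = [0, 1, 4, 2, 10, 3, 8, 7, 15, 9, 6, 11, 12, 13, 14, 5]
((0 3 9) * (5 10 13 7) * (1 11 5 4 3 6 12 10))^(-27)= ((0 6 12 10 13 7 4 3 9)(1 11 5))^(-27)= (13)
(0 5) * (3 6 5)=(0 3 6 5)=[3, 1, 2, 6, 4, 0, 5]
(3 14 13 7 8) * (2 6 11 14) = [0, 1, 6, 2, 4, 5, 11, 8, 3, 9, 10, 14, 12, 7, 13] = (2 6 11 14 13 7 8 3)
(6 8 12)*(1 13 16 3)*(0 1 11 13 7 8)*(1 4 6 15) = (0 4 6)(1 7 8 12 15)(3 11 13 16) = [4, 7, 2, 11, 6, 5, 0, 8, 12, 9, 10, 13, 15, 16, 14, 1, 3]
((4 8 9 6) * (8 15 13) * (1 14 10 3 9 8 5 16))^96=((1 14 10 3 9 6 4 15 13 5 16))^96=(1 13 6 10 16 15 9 14 5 4 3)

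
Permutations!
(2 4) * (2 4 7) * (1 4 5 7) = (1 4 5 7 2) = [0, 4, 1, 3, 5, 7, 6, 2]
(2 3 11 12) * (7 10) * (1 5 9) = (1 5 9)(2 3 11 12)(7 10) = [0, 5, 3, 11, 4, 9, 6, 10, 8, 1, 7, 12, 2]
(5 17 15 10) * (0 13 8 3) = (0 13 8 3)(5 17 15 10) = [13, 1, 2, 0, 4, 17, 6, 7, 3, 9, 5, 11, 12, 8, 14, 10, 16, 15]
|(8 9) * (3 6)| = |(3 6)(8 9)| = 2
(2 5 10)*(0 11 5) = (0 11 5 10 2) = [11, 1, 0, 3, 4, 10, 6, 7, 8, 9, 2, 5]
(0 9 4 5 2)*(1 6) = (0 9 4 5 2)(1 6) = [9, 6, 0, 3, 5, 2, 1, 7, 8, 4]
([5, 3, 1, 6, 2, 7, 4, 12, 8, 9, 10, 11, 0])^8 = (12)(1 4 3 2 6)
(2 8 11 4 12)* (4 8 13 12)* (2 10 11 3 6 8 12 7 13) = (3 6 8)(7 13)(10 11 12) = [0, 1, 2, 6, 4, 5, 8, 13, 3, 9, 11, 12, 10, 7]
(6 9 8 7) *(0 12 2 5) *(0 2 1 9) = (0 12 1 9 8 7 6)(2 5) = [12, 9, 5, 3, 4, 2, 0, 6, 7, 8, 10, 11, 1]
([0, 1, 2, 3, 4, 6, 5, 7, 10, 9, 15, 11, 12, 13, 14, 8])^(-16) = (8 15 10)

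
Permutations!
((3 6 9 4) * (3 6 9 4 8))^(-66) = (9)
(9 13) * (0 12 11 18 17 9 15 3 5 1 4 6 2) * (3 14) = (0 12 11 18 17 9 13 15 14 3 5 1 4 6 2) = [12, 4, 0, 5, 6, 1, 2, 7, 8, 13, 10, 18, 11, 15, 3, 14, 16, 9, 17]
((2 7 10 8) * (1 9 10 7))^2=((1 9 10 8 2))^2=(1 10 2 9 8)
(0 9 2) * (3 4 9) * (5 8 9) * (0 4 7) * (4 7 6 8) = (0 3 6 8 9 2 7)(4 5) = [3, 1, 7, 6, 5, 4, 8, 0, 9, 2]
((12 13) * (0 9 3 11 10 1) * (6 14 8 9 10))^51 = (3 14)(6 9)(8 11)(12 13)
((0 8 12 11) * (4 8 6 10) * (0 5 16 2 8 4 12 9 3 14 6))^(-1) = (2 16 5 11 12 10 6 14 3 9 8)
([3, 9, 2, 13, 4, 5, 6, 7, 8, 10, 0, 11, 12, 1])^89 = (0 10 9 1 13 3)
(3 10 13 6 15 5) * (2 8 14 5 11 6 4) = (2 8 14 5 3 10 13 4)(6 15 11) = [0, 1, 8, 10, 2, 3, 15, 7, 14, 9, 13, 6, 12, 4, 5, 11]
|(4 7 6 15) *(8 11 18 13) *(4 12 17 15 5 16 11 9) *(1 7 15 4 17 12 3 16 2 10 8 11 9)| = 42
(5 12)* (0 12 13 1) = (0 12 5 13 1) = [12, 0, 2, 3, 4, 13, 6, 7, 8, 9, 10, 11, 5, 1]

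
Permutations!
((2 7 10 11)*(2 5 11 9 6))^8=(11)(2 9 7 6 10)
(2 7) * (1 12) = (1 12)(2 7) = [0, 12, 7, 3, 4, 5, 6, 2, 8, 9, 10, 11, 1]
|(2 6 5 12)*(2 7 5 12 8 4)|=|(2 6 12 7 5 8 4)|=7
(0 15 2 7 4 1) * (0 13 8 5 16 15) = (1 13 8 5 16 15 2 7 4) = [0, 13, 7, 3, 1, 16, 6, 4, 5, 9, 10, 11, 12, 8, 14, 2, 15]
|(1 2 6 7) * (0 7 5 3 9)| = 8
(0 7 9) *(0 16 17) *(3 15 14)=[7, 1, 2, 15, 4, 5, 6, 9, 8, 16, 10, 11, 12, 13, 3, 14, 17, 0]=(0 7 9 16 17)(3 15 14)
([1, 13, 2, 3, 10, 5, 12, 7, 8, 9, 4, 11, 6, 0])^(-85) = [13, 0, 2, 3, 10, 5, 12, 7, 8, 9, 4, 11, 6, 1]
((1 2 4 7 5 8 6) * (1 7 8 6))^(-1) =((1 2 4 8)(5 6 7))^(-1) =(1 8 4 2)(5 7 6)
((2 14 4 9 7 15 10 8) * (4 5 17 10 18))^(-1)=(2 8 10 17 5 14)(4 18 15 7 9)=((2 14 5 17 10 8)(4 9 7 15 18))^(-1)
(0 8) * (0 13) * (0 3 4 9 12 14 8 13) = (0 13 3 4 9 12 14 8) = [13, 1, 2, 4, 9, 5, 6, 7, 0, 12, 10, 11, 14, 3, 8]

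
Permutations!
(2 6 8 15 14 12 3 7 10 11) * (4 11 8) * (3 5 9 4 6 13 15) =(2 13 15 14 12 5 9 4 11)(3 7 10 8) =[0, 1, 13, 7, 11, 9, 6, 10, 3, 4, 8, 2, 5, 15, 12, 14]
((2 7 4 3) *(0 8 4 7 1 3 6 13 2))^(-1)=((0 8 4 6 13 2 1 3))^(-1)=(0 3 1 2 13 6 4 8)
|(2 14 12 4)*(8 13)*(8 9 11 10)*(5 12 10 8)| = |(2 14 10 5 12 4)(8 13 9 11)| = 12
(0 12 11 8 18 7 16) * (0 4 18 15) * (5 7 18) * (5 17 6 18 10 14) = [12, 1, 2, 3, 17, 7, 18, 16, 15, 9, 14, 8, 11, 13, 5, 0, 4, 6, 10] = (0 12 11 8 15)(4 17 6 18 10 14 5 7 16)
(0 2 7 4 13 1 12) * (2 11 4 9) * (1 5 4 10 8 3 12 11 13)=[13, 11, 7, 12, 1, 4, 6, 9, 3, 2, 8, 10, 0, 5]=(0 13 5 4 1 11 10 8 3 12)(2 7 9)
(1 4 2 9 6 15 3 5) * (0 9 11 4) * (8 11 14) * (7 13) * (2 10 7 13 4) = [9, 0, 14, 5, 10, 1, 15, 4, 11, 6, 7, 2, 12, 13, 8, 3] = (0 9 6 15 3 5 1)(2 14 8 11)(4 10 7)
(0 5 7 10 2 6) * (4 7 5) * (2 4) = (0 2 6)(4 7 10) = [2, 1, 6, 3, 7, 5, 0, 10, 8, 9, 4]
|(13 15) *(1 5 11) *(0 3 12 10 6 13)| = 21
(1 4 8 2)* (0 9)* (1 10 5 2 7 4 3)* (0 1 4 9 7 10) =(0 7 9 1 3 4 8 10 5 2) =[7, 3, 0, 4, 8, 2, 6, 9, 10, 1, 5]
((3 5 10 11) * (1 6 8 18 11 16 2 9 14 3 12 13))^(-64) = ((1 6 8 18 11 12 13)(2 9 14 3 5 10 16))^(-64) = (1 13 12 11 18 8 6)(2 16 10 5 3 14 9)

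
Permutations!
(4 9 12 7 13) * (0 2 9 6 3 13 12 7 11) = [2, 1, 9, 13, 6, 5, 3, 12, 8, 7, 10, 0, 11, 4] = (0 2 9 7 12 11)(3 13 4 6)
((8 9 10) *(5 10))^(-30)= ((5 10 8 9))^(-30)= (5 8)(9 10)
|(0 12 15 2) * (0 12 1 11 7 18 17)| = |(0 1 11 7 18 17)(2 12 15)| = 6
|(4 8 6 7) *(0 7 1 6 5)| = 10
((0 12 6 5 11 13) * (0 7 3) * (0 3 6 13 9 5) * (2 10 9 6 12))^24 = ((0 2 10 9 5 11 6)(7 12 13))^24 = (13)(0 9 6 10 11 2 5)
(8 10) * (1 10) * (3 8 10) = [0, 3, 2, 8, 4, 5, 6, 7, 1, 9, 10] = (10)(1 3 8)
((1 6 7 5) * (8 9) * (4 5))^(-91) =(1 5 4 7 6)(8 9)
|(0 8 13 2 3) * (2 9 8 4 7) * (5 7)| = 6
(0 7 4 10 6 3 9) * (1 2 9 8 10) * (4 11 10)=(0 7 11 10 6 3 8 4 1 2 9)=[7, 2, 9, 8, 1, 5, 3, 11, 4, 0, 6, 10]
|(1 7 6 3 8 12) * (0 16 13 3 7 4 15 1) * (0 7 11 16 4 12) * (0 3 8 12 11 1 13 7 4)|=|(1 11 16 7 6)(3 12 4 15 13 8)|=30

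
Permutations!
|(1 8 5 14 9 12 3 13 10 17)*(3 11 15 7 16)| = |(1 8 5 14 9 12 11 15 7 16 3 13 10 17)| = 14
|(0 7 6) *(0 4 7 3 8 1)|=12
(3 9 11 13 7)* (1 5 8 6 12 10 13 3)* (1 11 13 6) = (1 5 8)(3 9 13 7 11)(6 12 10) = [0, 5, 2, 9, 4, 8, 12, 11, 1, 13, 6, 3, 10, 7]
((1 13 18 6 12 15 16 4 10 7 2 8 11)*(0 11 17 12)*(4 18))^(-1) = (0 6 18 16 15 12 17 8 2 7 10 4 13 1 11) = ((0 11 1 13 4 10 7 2 8 17 12 15 16 18 6))^(-1)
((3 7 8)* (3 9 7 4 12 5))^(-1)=(3 5 12 4)(7 9 8)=((3 4 12 5)(7 8 9))^(-1)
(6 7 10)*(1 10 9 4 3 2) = (1 10 6 7 9 4 3 2) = [0, 10, 1, 2, 3, 5, 7, 9, 8, 4, 6]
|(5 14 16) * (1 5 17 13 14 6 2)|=|(1 5 6 2)(13 14 16 17)|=4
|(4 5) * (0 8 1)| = |(0 8 1)(4 5)| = 6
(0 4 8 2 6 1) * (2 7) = (0 4 8 7 2 6 1) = [4, 0, 6, 3, 8, 5, 1, 2, 7]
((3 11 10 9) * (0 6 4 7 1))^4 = (11)(0 1 7 4 6)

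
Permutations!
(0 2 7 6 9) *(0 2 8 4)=[8, 1, 7, 3, 0, 5, 9, 6, 4, 2]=(0 8 4)(2 7 6 9)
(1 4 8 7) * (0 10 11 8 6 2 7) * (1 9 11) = (0 10 1 4 6 2 7 9 11 8) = [10, 4, 7, 3, 6, 5, 2, 9, 0, 11, 1, 8]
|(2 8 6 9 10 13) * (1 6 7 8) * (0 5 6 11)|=|(0 5 6 9 10 13 2 1 11)(7 8)|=18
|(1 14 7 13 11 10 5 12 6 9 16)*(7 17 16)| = |(1 14 17 16)(5 12 6 9 7 13 11 10)| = 8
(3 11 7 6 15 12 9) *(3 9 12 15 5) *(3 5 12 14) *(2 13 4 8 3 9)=[0, 1, 13, 11, 8, 5, 12, 6, 3, 2, 10, 7, 14, 4, 9, 15]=(15)(2 13 4 8 3 11 7 6 12 14 9)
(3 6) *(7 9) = (3 6)(7 9) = [0, 1, 2, 6, 4, 5, 3, 9, 8, 7]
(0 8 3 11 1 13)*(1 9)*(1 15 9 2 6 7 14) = (0 8 3 11 2 6 7 14 1 13)(9 15) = [8, 13, 6, 11, 4, 5, 7, 14, 3, 15, 10, 2, 12, 0, 1, 9]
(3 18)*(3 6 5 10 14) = [0, 1, 2, 18, 4, 10, 5, 7, 8, 9, 14, 11, 12, 13, 3, 15, 16, 17, 6] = (3 18 6 5 10 14)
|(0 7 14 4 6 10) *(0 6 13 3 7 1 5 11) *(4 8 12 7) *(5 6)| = 12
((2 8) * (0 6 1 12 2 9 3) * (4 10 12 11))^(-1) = ((0 6 1 11 4 10 12 2 8 9 3))^(-1) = (0 3 9 8 2 12 10 4 11 1 6)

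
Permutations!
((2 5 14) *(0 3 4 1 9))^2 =((0 3 4 1 9)(2 5 14))^2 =(0 4 9 3 1)(2 14 5)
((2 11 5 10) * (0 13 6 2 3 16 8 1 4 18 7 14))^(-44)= ((0 13 6 2 11 5 10 3 16 8 1 4 18 7 14))^(-44)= (0 13 6 2 11 5 10 3 16 8 1 4 18 7 14)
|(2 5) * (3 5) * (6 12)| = |(2 3 5)(6 12)| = 6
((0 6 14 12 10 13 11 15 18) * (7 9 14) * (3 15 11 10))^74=((0 6 7 9 14 12 3 15 18)(10 13))^74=(0 7 14 3 18 6 9 12 15)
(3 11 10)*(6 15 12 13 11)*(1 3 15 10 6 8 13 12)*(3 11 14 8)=(1 11 6 10 15)(8 13 14)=[0, 11, 2, 3, 4, 5, 10, 7, 13, 9, 15, 6, 12, 14, 8, 1]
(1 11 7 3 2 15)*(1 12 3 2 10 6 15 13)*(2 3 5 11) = (1 2 13)(3 10 6 15 12 5 11 7) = [0, 2, 13, 10, 4, 11, 15, 3, 8, 9, 6, 7, 5, 1, 14, 12]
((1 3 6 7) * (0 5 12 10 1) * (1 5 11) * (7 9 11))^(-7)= ((0 7)(1 3 6 9 11)(5 12 10))^(-7)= (0 7)(1 9 3 11 6)(5 10 12)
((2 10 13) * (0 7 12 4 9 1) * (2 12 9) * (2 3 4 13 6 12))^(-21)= (0 1 9 7)(2 13 12 6 10)(3 4)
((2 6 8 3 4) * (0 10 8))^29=(0 10 8 3 4 2 6)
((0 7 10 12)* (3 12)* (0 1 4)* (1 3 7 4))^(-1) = (0 4)(3 12)(7 10) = ((0 4)(3 12)(7 10))^(-1)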